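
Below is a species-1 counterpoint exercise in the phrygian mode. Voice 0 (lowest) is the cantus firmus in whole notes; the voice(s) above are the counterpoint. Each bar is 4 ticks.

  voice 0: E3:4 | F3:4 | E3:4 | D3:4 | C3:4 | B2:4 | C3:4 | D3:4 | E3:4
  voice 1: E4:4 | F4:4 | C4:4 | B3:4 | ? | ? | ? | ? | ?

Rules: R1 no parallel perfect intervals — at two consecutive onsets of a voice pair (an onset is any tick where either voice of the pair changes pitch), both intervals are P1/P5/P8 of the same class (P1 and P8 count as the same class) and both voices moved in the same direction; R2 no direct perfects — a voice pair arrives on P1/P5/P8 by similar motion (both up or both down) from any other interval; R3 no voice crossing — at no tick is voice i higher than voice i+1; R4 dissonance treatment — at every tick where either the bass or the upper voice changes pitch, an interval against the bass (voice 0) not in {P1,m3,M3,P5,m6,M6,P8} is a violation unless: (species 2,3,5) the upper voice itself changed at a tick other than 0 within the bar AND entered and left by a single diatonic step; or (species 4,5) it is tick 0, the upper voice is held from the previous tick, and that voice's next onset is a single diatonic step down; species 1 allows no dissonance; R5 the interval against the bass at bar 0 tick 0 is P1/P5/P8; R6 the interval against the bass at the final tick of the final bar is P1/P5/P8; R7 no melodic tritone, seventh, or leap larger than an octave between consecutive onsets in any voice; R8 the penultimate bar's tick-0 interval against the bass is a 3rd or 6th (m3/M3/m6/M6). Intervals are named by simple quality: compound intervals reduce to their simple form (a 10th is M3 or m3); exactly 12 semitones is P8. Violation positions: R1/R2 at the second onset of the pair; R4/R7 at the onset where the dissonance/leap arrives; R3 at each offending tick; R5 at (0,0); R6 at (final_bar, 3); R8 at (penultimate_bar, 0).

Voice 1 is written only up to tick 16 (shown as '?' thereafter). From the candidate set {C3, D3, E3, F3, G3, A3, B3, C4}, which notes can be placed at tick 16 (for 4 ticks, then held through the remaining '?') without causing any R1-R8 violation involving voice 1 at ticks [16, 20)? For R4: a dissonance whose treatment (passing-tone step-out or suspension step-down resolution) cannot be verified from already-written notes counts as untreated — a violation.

{A3, C4, E3}

C3: violates R2,R7
D3: violates R4
E3: legal
F3: violates R4,R7
G3: violates R2
A3: legal
B3: violates R4
C4: legal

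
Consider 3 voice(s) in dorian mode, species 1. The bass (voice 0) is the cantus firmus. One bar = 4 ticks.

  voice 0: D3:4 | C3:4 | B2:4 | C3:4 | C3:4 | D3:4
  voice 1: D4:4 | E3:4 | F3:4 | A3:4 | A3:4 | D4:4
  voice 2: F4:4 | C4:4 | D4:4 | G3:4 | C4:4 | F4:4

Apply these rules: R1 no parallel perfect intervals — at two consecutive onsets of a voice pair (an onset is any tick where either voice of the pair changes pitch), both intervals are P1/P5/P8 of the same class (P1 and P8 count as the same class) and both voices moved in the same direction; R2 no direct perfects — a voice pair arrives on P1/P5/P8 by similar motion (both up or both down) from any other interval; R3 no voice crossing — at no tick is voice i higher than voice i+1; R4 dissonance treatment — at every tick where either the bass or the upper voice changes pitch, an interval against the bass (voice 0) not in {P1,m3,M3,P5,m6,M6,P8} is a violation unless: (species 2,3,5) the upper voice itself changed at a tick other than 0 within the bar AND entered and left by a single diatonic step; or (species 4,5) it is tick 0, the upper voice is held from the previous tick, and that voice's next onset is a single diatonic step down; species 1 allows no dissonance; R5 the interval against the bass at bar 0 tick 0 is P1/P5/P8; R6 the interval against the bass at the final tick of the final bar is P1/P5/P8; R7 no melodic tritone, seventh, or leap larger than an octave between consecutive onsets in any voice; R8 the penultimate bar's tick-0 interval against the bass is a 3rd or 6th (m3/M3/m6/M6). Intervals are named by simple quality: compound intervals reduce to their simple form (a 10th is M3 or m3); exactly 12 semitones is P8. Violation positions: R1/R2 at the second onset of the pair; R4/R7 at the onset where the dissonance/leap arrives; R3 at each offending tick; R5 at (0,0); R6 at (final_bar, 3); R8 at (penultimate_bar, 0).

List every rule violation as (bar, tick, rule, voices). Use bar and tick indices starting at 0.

(0, 0, R5, (0, 2))
(1, 0, R2, (0, 2))
(1, 0, R7, (1,))
(2, 0, R4, (0, 1))
(3, 0, R3, (1, 2))
(3, 1, R3, (1, 2))
(3, 2, R3, (1, 2))
(3, 3, R3, (1, 2))
(4, 0, R8, (0, 2))
(5, 0, R2, (0, 1))
(5, 3, R6, (0, 2))

bar 0: v0=D3 v1=D4 v2=F4 downbeat m3
bar 1: v0=C3 v1=E3 v2=C4 downbeat P8
bar 2: v0=B2 v1=F3 v2=D4 downbeat m3
bar 3: v0=C3 v1=A3 v2=G3 downbeat P5
bar 4: v0=C3 v1=A3 v2=C4 downbeat P8
bar 5: v0=D3 v1=D4 v2=F4 downbeat m3
  -> R5 @ bar 0 tick 0 v(0, 2): opens on m3
  -> R2 @ bar 1 tick 0 v(0, 2): D3/F4 m3 -> C3/C4 P8 similar
  -> R7 @ bar 1 tick 0 v(1,): D4->E3 leap 10st
  -> R4 @ bar 2 tick 0 v(0, 1): B2/F3 TT untreated
  -> R3 @ bar 3 tick 0 v(1, 2): A3 above G3
  -> R3 @ bar 3 tick 1 v(1, 2): A3 above G3
  -> R3 @ bar 3 tick 2 v(1, 2): A3 above G3
  -> R3 @ bar 3 tick 3 v(1, 2): A3 above G3
  -> R8 @ bar 4 tick 0 v(0, 2): penult P8 not 3rd/6th
  -> R2 @ bar 5 tick 0 v(0, 1): C3/A3 M6 -> D3/D4 P8 similar
  -> R6 @ bar 5 tick 3 v(0, 2): closes on m3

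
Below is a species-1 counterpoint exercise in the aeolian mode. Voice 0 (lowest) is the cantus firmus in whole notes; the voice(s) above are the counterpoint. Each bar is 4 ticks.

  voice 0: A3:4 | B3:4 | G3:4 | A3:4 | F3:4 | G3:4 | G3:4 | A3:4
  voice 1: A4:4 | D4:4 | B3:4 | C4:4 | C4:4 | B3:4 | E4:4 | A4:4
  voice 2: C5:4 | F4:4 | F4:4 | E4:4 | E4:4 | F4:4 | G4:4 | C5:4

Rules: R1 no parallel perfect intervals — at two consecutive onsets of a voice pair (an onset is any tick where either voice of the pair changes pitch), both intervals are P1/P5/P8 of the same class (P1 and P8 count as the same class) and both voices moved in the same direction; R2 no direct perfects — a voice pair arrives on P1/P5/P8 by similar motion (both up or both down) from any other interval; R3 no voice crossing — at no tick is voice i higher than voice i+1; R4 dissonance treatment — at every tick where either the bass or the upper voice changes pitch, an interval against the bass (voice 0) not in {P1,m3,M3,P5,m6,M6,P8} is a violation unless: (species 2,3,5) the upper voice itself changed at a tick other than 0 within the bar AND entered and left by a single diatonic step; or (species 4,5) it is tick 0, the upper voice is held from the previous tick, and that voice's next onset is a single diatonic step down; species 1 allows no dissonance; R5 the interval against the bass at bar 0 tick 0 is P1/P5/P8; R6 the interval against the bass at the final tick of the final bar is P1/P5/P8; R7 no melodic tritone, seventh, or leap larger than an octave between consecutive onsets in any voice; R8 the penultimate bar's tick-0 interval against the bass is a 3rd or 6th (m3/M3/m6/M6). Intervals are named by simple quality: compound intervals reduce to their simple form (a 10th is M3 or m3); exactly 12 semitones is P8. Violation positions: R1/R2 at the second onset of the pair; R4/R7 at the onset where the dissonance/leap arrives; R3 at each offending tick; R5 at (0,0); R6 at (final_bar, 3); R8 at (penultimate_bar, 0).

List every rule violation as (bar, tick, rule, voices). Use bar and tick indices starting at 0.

(0, 0, R5, (0, 2))
(1, 0, R4, (0, 2))
(2, 0, R4, (0, 2))
(4, 0, R4, (0, 2))
(5, 0, R4, (0, 2))
(6, 0, R8, (0, 2))
(7, 0, R2, (0, 1))
(7, 3, R6, (0, 2))

bar 0: v0=A3 v1=A4 v2=C5 downbeat m3
bar 1: v0=B3 v1=D4 v2=F4 downbeat TT
bar 2: v0=G3 v1=B3 v2=F4 downbeat m7
bar 3: v0=A3 v1=C4 v2=E4 downbeat P5
bar 4: v0=F3 v1=C4 v2=E4 downbeat M7
bar 5: v0=G3 v1=B3 v2=F4 downbeat m7
bar 6: v0=G3 v1=E4 v2=G4 downbeat P8
bar 7: v0=A3 v1=A4 v2=C5 downbeat m3
  -> R5 @ bar 0 tick 0 v(0, 2): opens on m3
  -> R4 @ bar 1 tick 0 v(0, 2): B3/F4 TT untreated
  -> R4 @ bar 2 tick 0 v(0, 2): G3/F4 m7 untreated
  -> R4 @ bar 4 tick 0 v(0, 2): F3/E4 M7 untreated
  -> R4 @ bar 5 tick 0 v(0, 2): G3/F4 m7 untreated
  -> R8 @ bar 6 tick 0 v(0, 2): penult P8 not 3rd/6th
  -> R2 @ bar 7 tick 0 v(0, 1): G3/E4 M6 -> A3/A4 P8 similar
  -> R6 @ bar 7 tick 3 v(0, 2): closes on m3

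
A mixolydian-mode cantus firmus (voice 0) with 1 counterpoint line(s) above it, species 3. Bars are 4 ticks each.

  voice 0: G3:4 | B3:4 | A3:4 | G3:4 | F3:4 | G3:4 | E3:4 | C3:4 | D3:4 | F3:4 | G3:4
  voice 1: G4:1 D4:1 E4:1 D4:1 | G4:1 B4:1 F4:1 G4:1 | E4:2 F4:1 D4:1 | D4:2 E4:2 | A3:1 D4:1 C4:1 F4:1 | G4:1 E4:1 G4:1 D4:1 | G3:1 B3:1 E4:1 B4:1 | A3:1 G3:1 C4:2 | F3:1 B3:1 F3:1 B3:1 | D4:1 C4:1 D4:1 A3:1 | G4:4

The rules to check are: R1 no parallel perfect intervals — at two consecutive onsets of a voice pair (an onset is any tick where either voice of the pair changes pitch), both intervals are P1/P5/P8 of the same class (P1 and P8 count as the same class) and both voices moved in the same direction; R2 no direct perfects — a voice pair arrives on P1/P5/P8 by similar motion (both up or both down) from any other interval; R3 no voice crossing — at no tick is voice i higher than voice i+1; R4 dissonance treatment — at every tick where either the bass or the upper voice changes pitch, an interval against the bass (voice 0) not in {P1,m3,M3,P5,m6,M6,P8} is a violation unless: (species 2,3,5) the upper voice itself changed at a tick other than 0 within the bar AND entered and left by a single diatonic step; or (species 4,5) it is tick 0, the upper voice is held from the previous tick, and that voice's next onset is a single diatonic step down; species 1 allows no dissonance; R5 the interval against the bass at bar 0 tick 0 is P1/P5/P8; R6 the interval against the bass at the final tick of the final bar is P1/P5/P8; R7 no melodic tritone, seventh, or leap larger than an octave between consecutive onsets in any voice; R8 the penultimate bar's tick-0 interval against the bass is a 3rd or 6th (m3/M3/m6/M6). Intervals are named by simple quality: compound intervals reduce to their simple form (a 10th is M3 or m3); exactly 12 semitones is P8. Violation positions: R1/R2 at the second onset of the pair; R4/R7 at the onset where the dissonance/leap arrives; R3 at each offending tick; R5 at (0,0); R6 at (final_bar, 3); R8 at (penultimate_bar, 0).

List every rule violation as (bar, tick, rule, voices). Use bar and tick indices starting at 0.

(1, 2, R4, (0, 1))
(1, 2, R7, (1,))
(2, 0, R2, (0, 1))
(2, 3, R4, (0, 1))
(5, 0, R1, (0, 1))
(7, 0, R7, (1,))
(8, 1, R7, (1,))
(8, 2, R7, (1,))
(8, 3, R7, (1,))
(10, 0, R2, (0, 1))
(10, 0, R7, (1,))

bar 0: v0=G3 v1=G4 downbeat P8
bar 1: v0=B3 v1=G4 downbeat m6
bar 2: v0=A3 v1=E4 downbeat P5
bar 3: v0=G3 v1=D4 downbeat P5
bar 4: v0=F3 v1=A3 downbeat M3
bar 5: v0=G3 v1=G4 downbeat P8
bar 6: v0=E3 v1=G3 downbeat m3
bar 7: v0=C3 v1=A3 downbeat M6
bar 8: v0=D3 v1=F3 downbeat m3
bar 9: v0=F3 v1=D4 downbeat M6
bar 10: v0=G3 v1=G4 downbeat P8
  -> R4 @ bar 1 tick 2 v(0, 1): B3/F4 TT untreated
  -> R7 @ bar 1 tick 2 v(1,): B4->F4 leap 6st
  -> R2 @ bar 2 tick 0 v(0, 1): B3/G4 m6 -> A3/E4 P5 similar
  -> R4 @ bar 2 tick 3 v(0, 1): A3/D4 P4 untreated
  -> R1 @ bar 5 tick 0 v(0, 1): F3/F4 P8 -> G3/G4 P8 similar
  -> R7 @ bar 7 tick 0 v(1,): B4->A3 leap 14st
  -> R7 @ bar 8 tick 1 v(1,): F3->B3 leap 6st
  -> R7 @ bar 8 tick 2 v(1,): B3->F3 leap 6st
  -> R7 @ bar 8 tick 3 v(1,): F3->B3 leap 6st
  -> R2 @ bar 10 tick 0 v(0, 1): F3/A3 M3 -> G3/G4 P8 similar
  -> R7 @ bar 10 tick 0 v(1,): A3->G4 leap 10st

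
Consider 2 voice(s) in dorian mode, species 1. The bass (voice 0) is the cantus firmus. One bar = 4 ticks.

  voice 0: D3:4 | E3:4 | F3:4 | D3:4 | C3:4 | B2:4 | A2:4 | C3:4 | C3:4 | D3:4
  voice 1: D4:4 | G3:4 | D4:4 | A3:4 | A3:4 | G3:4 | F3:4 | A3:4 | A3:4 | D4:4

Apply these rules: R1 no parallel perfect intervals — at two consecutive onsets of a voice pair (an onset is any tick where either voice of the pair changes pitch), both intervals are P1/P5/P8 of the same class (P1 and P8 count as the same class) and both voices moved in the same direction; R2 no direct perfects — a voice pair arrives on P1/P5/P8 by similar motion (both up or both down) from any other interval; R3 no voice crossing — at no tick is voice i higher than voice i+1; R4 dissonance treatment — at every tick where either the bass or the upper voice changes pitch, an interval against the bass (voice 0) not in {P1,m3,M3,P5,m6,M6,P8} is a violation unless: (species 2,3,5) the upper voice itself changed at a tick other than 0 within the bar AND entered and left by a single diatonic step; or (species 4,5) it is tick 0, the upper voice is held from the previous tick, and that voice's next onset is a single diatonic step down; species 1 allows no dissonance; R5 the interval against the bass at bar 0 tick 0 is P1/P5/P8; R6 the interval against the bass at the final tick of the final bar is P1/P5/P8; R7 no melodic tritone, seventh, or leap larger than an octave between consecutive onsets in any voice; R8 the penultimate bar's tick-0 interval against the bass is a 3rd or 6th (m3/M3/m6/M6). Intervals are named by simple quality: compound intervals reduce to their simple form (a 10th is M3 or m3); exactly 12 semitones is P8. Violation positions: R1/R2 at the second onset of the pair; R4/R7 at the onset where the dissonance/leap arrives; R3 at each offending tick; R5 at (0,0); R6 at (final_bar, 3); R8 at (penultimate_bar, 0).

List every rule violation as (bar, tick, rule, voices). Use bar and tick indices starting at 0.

bar 0: v0=D3 v1=D4 downbeat P8
bar 1: v0=E3 v1=G3 downbeat m3
bar 2: v0=F3 v1=D4 downbeat M6
bar 3: v0=D3 v1=A3 downbeat P5
bar 4: v0=C3 v1=A3 downbeat M6
bar 5: v0=B2 v1=G3 downbeat m6
bar 6: v0=A2 v1=F3 downbeat m6
bar 7: v0=C3 v1=A3 downbeat M6
bar 8: v0=C3 v1=A3 downbeat M6
bar 9: v0=D3 v1=D4 downbeat P8
  -> R2 @ bar 3 tick 0 v(0, 1): F3/D4 M6 -> D3/A3 P5 similar
  -> R2 @ bar 9 tick 0 v(0, 1): C3/A3 M6 -> D3/D4 P8 similar

(3, 0, R2, (0, 1))
(9, 0, R2, (0, 1))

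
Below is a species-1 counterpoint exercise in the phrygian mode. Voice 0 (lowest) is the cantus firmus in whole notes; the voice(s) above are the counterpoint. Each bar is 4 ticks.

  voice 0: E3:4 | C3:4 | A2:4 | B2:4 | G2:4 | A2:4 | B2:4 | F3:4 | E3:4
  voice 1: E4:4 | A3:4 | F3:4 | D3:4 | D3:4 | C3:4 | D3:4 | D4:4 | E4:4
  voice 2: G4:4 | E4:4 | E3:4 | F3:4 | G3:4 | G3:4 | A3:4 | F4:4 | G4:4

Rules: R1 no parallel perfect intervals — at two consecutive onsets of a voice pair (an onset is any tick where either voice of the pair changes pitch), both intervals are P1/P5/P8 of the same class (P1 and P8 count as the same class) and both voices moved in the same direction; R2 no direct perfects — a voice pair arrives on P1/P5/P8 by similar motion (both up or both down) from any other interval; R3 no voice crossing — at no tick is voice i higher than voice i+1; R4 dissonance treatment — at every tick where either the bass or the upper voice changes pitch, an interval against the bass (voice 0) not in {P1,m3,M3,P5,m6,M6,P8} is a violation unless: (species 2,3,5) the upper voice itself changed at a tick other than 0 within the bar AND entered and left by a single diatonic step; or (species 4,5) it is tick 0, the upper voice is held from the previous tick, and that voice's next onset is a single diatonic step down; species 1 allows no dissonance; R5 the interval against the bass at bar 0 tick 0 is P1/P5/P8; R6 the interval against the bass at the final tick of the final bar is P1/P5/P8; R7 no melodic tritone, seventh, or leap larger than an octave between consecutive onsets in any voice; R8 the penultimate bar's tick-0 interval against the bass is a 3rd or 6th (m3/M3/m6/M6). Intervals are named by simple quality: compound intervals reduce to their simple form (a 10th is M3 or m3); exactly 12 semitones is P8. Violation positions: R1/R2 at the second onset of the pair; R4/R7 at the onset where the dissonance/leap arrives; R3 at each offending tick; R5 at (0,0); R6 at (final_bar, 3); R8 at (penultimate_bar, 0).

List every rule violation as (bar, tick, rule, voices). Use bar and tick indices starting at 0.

(0, 0, R5, (0, 2))
(1, 0, R2, (1, 2))
(2, 0, R2, (0, 2))
(2, 0, R3, (1, 2))
(2, 1, R3, (1, 2))
(2, 2, R3, (1, 2))
(2, 3, R3, (1, 2))
(3, 0, R4, (0, 2))
(5, 0, R4, (0, 2))
(6, 0, R1, (1, 2))
(6, 0, R4, (0, 2))
(7, 0, R2, (0, 2))
(7, 0, R7, (0,))
(7, 0, R8, (0, 2))
(8, 3, R6, (0, 2))

bar 0: v0=E3 v1=E4 v2=G4 downbeat m3
bar 1: v0=C3 v1=A3 v2=E4 downbeat M3
bar 2: v0=A2 v1=F3 v2=E3 downbeat P5
bar 3: v0=B2 v1=D3 v2=F3 downbeat TT
bar 4: v0=G2 v1=D3 v2=G3 downbeat P8
bar 5: v0=A2 v1=C3 v2=G3 downbeat m7
bar 6: v0=B2 v1=D3 v2=A3 downbeat m7
bar 7: v0=F3 v1=D4 v2=F4 downbeat P8
bar 8: v0=E3 v1=E4 v2=G4 downbeat m3
  -> R5 @ bar 0 tick 0 v(0, 2): opens on m3
  -> R2 @ bar 1 tick 0 v(1, 2): E4/G4 m3 -> A3/E4 P5 similar
  -> R2 @ bar 2 tick 0 v(0, 2): C3/E4 M3 -> A2/E3 P5 similar
  -> R3 @ bar 2 tick 0 v(1, 2): F3 above E3
  -> R3 @ bar 2 tick 1 v(1, 2): F3 above E3
  -> R3 @ bar 2 tick 2 v(1, 2): F3 above E3
  -> R3 @ bar 2 tick 3 v(1, 2): F3 above E3
  -> R4 @ bar 3 tick 0 v(0, 2): B2/F3 TT untreated
  -> R4 @ bar 5 tick 0 v(0, 2): A2/G3 m7 untreated
  -> R1 @ bar 6 tick 0 v(1, 2): C3/G3 P5 -> D3/A3 P5 similar
  -> R4 @ bar 6 tick 0 v(0, 2): B2/A3 m7 untreated
  -> R2 @ bar 7 tick 0 v(0, 2): B2/A3 m7 -> F3/F4 P8 similar
  -> R7 @ bar 7 tick 0 v(0,): B2->F3 leap 6st
  -> R8 @ bar 7 tick 0 v(0, 2): penult P8 not 3rd/6th
  -> R6 @ bar 8 tick 3 v(0, 2): closes on m3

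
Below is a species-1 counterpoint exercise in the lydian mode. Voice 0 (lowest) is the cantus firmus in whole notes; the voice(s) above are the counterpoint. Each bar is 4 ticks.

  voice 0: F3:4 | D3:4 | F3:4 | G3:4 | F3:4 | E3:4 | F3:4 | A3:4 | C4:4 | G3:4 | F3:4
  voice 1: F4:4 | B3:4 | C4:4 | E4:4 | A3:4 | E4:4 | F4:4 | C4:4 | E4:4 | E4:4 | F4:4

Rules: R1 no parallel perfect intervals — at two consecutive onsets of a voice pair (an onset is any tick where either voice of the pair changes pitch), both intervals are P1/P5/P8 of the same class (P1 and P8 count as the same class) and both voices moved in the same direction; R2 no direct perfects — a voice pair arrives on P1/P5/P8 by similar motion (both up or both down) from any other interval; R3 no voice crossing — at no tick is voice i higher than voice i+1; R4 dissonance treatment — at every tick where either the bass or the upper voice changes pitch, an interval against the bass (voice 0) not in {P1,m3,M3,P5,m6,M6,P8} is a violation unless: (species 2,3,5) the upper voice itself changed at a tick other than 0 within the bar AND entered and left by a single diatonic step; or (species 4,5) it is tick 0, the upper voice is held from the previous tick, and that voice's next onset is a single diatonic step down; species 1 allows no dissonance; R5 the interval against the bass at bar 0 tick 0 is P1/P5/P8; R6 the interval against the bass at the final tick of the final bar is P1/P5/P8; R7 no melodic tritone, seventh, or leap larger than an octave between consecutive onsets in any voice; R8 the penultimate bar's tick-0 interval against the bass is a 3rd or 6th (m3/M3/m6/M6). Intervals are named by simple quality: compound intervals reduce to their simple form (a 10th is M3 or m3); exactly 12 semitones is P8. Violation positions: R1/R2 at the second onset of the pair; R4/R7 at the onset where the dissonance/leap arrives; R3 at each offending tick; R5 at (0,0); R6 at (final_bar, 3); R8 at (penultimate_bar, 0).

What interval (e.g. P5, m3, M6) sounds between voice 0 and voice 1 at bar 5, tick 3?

voice 0=E3 voice 1=E4 -> P8

P8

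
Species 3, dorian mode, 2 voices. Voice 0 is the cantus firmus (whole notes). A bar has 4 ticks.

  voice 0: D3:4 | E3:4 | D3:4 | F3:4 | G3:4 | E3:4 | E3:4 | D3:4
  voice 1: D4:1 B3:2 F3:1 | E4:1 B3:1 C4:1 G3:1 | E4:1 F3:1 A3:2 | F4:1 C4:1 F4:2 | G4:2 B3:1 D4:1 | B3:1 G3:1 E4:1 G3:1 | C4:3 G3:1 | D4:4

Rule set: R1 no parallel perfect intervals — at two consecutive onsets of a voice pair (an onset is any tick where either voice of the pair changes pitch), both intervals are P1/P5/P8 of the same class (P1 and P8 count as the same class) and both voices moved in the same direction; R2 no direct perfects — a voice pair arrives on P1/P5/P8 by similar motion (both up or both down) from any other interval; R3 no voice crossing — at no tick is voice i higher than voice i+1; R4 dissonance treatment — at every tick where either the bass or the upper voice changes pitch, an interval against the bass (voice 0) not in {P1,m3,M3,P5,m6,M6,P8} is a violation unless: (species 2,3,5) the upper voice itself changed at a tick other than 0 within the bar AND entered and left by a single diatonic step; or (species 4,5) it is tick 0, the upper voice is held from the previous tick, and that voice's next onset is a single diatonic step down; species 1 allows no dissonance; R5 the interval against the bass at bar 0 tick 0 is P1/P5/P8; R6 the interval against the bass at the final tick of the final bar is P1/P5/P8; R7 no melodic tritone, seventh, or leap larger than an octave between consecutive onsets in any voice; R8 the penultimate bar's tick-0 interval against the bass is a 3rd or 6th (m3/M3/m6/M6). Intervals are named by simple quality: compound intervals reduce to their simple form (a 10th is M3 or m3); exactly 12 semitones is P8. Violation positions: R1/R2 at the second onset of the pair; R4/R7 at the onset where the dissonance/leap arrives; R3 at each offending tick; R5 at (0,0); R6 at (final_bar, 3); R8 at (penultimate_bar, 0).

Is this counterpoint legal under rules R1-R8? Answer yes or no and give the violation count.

No (8 violations)

bar 0: v0=D3 v1=D4 (P8)
bar 1: v0=E3 v1=E4 (P8)
bar 2: v0=D3 v1=E4 (M2)
bar 3: v0=F3 v1=F4 (P8)
bar 4: v0=G3 v1=G4 (P8)
bar 5: v0=E3 v1=B3 (P5)
bar 6: v0=E3 v1=C4 (m6)
bar 7: v0=D3 v1=D4 (P8)
  R7 @ bar0.3: B3->F3 leap 6st
  R2 @ bar1.0: D3/F3 m3 -> E3/E4 P8 similar
  R7 @ bar1.0: F3->E4 leap 11st
  R4 @ bar2.0: D3/E4 M2 untreated
  R7 @ bar2.1: E4->F3 leap 11st
  R2 @ bar3.0: D3/A3 P5 -> F3/F4 P8 similar
  R1 @ bar4.0: F3/F4 P8 -> G3/G4 P8 similar
  R1 @ bar5.0: G3/D4 P5 -> E3/B3 P5 similar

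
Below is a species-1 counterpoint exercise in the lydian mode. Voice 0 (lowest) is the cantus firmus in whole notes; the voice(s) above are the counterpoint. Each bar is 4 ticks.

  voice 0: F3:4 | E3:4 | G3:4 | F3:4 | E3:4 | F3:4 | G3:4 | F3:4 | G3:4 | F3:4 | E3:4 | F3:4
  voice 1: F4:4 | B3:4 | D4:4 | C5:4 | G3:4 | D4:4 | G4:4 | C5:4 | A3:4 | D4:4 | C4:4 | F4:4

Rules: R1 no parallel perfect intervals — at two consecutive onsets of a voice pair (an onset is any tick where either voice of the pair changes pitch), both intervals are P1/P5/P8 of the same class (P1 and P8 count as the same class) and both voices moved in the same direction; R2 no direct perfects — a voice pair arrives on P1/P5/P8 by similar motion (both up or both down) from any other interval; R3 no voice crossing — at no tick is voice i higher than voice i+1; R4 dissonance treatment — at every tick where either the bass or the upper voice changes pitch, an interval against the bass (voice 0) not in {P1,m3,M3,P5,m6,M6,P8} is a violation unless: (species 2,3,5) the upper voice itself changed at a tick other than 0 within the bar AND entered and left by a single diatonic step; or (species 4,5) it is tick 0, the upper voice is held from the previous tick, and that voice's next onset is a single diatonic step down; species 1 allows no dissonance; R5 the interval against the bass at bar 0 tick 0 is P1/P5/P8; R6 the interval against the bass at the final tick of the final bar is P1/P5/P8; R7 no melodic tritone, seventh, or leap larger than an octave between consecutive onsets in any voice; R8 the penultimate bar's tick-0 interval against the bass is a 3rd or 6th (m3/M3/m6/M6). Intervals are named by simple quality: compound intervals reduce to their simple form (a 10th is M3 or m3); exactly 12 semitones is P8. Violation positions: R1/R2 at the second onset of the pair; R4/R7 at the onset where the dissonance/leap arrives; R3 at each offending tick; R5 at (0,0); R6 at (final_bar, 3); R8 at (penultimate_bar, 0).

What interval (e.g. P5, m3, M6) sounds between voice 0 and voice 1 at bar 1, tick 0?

P5

voice 0=E3 voice 1=B3 -> P5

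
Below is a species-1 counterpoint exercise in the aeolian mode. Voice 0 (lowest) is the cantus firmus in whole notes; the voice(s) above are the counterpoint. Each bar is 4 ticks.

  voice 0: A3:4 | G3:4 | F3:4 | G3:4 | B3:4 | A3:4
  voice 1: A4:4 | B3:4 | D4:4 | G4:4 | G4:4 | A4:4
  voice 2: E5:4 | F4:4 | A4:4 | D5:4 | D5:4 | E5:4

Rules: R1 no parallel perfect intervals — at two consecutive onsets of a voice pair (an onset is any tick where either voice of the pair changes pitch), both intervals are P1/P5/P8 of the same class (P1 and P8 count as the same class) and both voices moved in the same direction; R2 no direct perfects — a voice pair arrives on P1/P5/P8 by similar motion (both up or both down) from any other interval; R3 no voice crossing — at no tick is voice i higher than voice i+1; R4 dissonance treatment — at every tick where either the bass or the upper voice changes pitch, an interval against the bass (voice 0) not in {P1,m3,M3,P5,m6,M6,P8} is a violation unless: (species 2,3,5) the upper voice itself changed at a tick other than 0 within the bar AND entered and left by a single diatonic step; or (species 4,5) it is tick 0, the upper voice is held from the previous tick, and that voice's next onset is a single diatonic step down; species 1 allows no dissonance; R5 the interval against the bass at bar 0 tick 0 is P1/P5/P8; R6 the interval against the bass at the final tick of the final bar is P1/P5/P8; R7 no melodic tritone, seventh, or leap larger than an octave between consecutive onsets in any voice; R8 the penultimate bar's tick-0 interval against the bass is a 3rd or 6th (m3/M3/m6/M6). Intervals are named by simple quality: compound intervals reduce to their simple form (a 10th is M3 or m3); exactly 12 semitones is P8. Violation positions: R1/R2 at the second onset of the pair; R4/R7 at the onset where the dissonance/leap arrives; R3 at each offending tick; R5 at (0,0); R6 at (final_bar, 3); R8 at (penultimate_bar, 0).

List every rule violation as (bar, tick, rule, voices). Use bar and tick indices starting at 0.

bar 0: v0=A3 v1=A4 v2=E5 downbeat P5
bar 1: v0=G3 v1=B3 v2=F4 downbeat m7
bar 2: v0=F3 v1=D4 v2=A4 downbeat M3
bar 3: v0=G3 v1=G4 v2=D5 downbeat P5
bar 4: v0=B3 v1=G4 v2=D5 downbeat m3
bar 5: v0=A3 v1=A4 v2=E5 downbeat P5
  -> R4 @ bar 1 tick 0 v(0, 2): G3/F4 m7 untreated
  -> R7 @ bar 1 tick 0 v(1,): A4->B3 leap 10st
  -> R7 @ bar 1 tick 0 v(2,): E5->F4 leap 11st
  -> R2 @ bar 2 tick 0 v(1, 2): B3/F4 TT -> D4/A4 P5 similar
  -> R1 @ bar 3 tick 0 v(1, 2): D4/A4 P5 -> G4/D5 P5 similar
  -> R2 @ bar 3 tick 0 v(0, 1): F3/D4 M6 -> G3/G4 P8 similar
  -> R2 @ bar 3 tick 0 v(0, 2): F3/A4 M3 -> G3/D5 P5 similar
  -> R1 @ bar 5 tick 0 v(1, 2): G4/D5 P5 -> A4/E5 P5 similar

(1, 0, R4, (0, 2))
(1, 0, R7, (1,))
(1, 0, R7, (2,))
(2, 0, R2, (1, 2))
(3, 0, R1, (1, 2))
(3, 0, R2, (0, 1))
(3, 0, R2, (0, 2))
(5, 0, R1, (1, 2))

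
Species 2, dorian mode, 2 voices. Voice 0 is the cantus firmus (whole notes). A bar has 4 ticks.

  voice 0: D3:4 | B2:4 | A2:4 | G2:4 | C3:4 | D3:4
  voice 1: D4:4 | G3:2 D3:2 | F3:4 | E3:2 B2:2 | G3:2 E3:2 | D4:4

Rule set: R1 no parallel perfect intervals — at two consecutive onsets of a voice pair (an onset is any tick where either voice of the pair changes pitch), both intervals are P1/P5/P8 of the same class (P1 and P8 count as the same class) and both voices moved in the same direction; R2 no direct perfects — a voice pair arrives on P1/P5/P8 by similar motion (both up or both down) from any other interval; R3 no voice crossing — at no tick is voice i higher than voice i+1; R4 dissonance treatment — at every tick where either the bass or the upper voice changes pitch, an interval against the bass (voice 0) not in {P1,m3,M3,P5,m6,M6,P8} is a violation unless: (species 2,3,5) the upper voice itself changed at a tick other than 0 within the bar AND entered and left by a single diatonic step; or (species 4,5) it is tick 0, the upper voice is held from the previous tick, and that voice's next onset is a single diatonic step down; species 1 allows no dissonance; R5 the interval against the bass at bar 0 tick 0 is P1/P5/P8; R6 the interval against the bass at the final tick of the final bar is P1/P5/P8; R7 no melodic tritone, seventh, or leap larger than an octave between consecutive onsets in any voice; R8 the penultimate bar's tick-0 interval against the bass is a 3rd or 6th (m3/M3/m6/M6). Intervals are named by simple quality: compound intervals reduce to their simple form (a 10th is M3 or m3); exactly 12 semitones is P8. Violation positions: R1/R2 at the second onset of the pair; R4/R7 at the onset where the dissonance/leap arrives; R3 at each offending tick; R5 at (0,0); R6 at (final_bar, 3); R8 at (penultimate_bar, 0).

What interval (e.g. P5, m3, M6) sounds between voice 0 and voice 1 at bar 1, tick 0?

voice 0=B2 voice 1=G3 -> m6

m6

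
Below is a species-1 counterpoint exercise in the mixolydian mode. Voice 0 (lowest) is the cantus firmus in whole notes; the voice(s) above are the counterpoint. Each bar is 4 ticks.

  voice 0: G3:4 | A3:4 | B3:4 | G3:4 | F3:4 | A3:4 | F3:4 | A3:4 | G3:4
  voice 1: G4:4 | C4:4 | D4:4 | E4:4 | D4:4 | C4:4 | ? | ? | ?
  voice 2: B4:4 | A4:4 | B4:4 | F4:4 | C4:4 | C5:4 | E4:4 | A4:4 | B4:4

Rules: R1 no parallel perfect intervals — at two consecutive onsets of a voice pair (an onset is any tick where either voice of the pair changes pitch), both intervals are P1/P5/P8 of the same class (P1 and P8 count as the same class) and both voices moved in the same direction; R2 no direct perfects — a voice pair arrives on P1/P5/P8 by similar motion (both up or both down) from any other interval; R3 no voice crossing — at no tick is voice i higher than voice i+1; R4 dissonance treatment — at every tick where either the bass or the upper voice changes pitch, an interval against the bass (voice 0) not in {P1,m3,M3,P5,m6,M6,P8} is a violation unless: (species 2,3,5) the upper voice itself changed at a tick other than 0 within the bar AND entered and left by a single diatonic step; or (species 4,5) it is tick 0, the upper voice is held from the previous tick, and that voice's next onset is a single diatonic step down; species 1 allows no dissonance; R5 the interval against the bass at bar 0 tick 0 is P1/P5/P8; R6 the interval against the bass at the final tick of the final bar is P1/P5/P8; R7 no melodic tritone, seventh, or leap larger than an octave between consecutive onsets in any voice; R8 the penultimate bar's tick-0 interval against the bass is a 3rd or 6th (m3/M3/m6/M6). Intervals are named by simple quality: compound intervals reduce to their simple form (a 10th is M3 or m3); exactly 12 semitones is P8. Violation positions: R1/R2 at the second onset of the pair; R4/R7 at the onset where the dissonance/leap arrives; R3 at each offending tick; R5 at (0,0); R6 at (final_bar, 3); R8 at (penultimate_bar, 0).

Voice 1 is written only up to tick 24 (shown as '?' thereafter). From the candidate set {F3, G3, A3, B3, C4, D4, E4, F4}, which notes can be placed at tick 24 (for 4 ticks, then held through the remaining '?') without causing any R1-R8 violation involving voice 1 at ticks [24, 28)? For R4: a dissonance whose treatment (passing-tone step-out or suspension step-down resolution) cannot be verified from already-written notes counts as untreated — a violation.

F3: violates R2
G3: violates R4
A3: violates R2
B3: violates R4
C4: legal
D4: legal
E4: violates R4
F4: violates R3

{C4, D4}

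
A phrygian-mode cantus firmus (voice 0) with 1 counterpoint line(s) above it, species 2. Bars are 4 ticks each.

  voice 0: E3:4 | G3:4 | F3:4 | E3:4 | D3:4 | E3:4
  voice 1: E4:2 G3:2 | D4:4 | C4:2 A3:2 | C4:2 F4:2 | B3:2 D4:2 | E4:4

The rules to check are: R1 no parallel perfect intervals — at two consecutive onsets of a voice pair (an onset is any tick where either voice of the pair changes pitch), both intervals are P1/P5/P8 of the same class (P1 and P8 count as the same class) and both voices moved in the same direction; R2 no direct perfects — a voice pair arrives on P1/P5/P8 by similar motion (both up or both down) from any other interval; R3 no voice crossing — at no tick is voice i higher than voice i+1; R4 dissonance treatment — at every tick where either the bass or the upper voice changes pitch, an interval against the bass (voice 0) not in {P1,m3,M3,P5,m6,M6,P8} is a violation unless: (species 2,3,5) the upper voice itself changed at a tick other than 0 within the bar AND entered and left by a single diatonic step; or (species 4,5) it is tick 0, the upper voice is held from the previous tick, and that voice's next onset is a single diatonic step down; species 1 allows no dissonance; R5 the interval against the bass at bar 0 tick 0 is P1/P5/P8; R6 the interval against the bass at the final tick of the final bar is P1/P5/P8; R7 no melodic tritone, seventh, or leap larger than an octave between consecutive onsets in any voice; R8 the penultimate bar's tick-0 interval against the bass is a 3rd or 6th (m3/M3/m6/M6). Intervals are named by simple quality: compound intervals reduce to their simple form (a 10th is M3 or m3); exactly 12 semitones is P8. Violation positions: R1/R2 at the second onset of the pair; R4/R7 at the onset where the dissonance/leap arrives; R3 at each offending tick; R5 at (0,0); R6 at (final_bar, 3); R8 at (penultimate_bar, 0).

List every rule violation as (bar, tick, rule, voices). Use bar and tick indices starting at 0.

bar 0: v0=E3 v1=E4 downbeat P8
bar 1: v0=G3 v1=D4 downbeat P5
bar 2: v0=F3 v1=C4 downbeat P5
bar 3: v0=E3 v1=C4 downbeat m6
bar 4: v0=D3 v1=B3 downbeat M6
bar 5: v0=E3 v1=E4 downbeat P8
  -> R2 @ bar 1 tick 0 v(0, 1): E3/G3 m3 -> G3/D4 P5 similar
  -> R1 @ bar 2 tick 0 v(0, 1): G3/D4 P5 -> F3/C4 P5 similar
  -> R4 @ bar 3 tick 2 v(0, 1): E3/F4 m2 untreated
  -> R7 @ bar 4 tick 0 v(1,): F4->B3 leap 6st
  -> R1 @ bar 5 tick 0 v(0, 1): D3/D4 P8 -> E3/E4 P8 similar

(1, 0, R2, (0, 1))
(2, 0, R1, (0, 1))
(3, 2, R4, (0, 1))
(4, 0, R7, (1,))
(5, 0, R1, (0, 1))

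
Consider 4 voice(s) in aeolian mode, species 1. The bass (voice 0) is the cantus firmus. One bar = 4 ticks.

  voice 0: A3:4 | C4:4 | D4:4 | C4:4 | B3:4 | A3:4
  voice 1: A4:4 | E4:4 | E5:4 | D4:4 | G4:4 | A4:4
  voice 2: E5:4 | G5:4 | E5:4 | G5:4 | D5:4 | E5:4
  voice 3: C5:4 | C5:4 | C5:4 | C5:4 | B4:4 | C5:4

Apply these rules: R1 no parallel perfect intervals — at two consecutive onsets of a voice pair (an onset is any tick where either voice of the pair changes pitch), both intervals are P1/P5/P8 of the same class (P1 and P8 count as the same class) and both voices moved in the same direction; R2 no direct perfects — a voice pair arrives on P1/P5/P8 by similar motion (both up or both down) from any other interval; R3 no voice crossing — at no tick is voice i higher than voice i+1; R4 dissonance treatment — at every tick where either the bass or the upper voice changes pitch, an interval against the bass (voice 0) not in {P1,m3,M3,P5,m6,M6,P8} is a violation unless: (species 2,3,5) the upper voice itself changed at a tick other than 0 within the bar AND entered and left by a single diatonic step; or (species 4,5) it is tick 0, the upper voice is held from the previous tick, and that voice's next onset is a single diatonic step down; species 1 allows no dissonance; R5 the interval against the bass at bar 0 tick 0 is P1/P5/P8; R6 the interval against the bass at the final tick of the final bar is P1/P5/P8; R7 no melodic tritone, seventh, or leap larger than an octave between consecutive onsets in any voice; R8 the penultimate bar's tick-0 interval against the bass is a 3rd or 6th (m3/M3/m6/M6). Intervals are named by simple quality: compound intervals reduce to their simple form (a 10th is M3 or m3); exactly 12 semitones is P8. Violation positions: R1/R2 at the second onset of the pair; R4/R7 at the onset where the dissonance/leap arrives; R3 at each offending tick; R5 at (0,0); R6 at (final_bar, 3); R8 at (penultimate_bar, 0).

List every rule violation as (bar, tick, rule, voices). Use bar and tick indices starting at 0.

(0, 0, R3, (2, 3))
(0, 0, R5, (0, 3))
(0, 1, R3, (2, 3))
(0, 2, R3, (2, 3))
(0, 3, R3, (2, 3))
(1, 0, R1, (0, 2))
(1, 0, R3, (2, 3))
(1, 1, R3, (2, 3))
(1, 2, R3, (2, 3))
(1, 3, R3, (2, 3))
(2, 0, R3, (2, 3))
(2, 0, R4, (0, 1))
(2, 0, R4, (0, 2))
(2, 0, R4, (0, 3))
(2, 1, R3, (2, 3))
(2, 2, R3, (2, 3))
(2, 3, R3, (2, 3))
(3, 0, R3, (2, 3))
(3, 0, R4, (0, 1))
(3, 0, R7, (1,))
(3, 1, R3, (2, 3))
(3, 2, R3, (2, 3))
(3, 3, R3, (2, 3))
(4, 0, R1, (0, 3))
(4, 0, R3, (2, 3))
(4, 0, R8, (0, 3))
(4, 1, R3, (2, 3))
(4, 2, R3, (2, 3))
(4, 3, R3, (2, 3))
(5, 0, R1, (1, 2))
(5, 0, R3, (2, 3))
(5, 1, R3, (2, 3))
(5, 2, R3, (2, 3))
(5, 3, R3, (2, 3))
(5, 3, R6, (0, 3))

bar 0: v0=A3 v1=A4 v2=E5 v3=C5 downbeat m3
bar 1: v0=C4 v1=E4 v2=G5 v3=C5 downbeat P8
bar 2: v0=D4 v1=E5 v2=E5 v3=C5 downbeat m7
bar 3: v0=C4 v1=D4 v2=G5 v3=C5 downbeat P8
bar 4: v0=B3 v1=G4 v2=D5 v3=B4 downbeat P8
bar 5: v0=A3 v1=A4 v2=E5 v3=C5 downbeat m3
  -> R3 @ bar 0 tick 0 v(2, 3): E5 above C5
  -> R5 @ bar 0 tick 0 v(0, 3): opens on m3
  -> R3 @ bar 0 tick 1 v(2, 3): E5 above C5
  -> R3 @ bar 0 tick 2 v(2, 3): E5 above C5
  -> R3 @ bar 0 tick 3 v(2, 3): E5 above C5
  -> R1 @ bar 1 tick 0 v(0, 2): A3/E5 P5 -> C4/G5 P5 similar
  -> R3 @ bar 1 tick 0 v(2, 3): G5 above C5
  -> R3 @ bar 1 tick 1 v(2, 3): G5 above C5
  -> R3 @ bar 1 tick 2 v(2, 3): G5 above C5
  -> R3 @ bar 1 tick 3 v(2, 3): G5 above C5
  -> R3 @ bar 2 tick 0 v(2, 3): E5 above C5
  -> R4 @ bar 2 tick 0 v(0, 1): D4/E5 M2 untreated
  -> R4 @ bar 2 tick 0 v(0, 2): D4/E5 M2 untreated
  -> R4 @ bar 2 tick 0 v(0, 3): D4/C5 m7 untreated
  -> R3 @ bar 2 tick 1 v(2, 3): E5 above C5
  -> R3 @ bar 2 tick 2 v(2, 3): E5 above C5
  -> R3 @ bar 2 tick 3 v(2, 3): E5 above C5
  -> R3 @ bar 3 tick 0 v(2, 3): G5 above C5
  -> R4 @ bar 3 tick 0 v(0, 1): C4/D4 M2 untreated
  -> R7 @ bar 3 tick 0 v(1,): E5->D4 leap 14st
  -> R3 @ bar 3 tick 1 v(2, 3): G5 above C5
  -> R3 @ bar 3 tick 2 v(2, 3): G5 above C5
  -> R3 @ bar 3 tick 3 v(2, 3): G5 above C5
  -> R1 @ bar 4 tick 0 v(0, 3): C4/C5 P8 -> B3/B4 P8 similar
  -> R3 @ bar 4 tick 0 v(2, 3): D5 above B4
  -> R8 @ bar 4 tick 0 v(0, 3): penult P8 not 3rd/6th
  -> R3 @ bar 4 tick 1 v(2, 3): D5 above B4
  -> R3 @ bar 4 tick 2 v(2, 3): D5 above B4
  -> R3 @ bar 4 tick 3 v(2, 3): D5 above B4
  -> R1 @ bar 5 tick 0 v(1, 2): G4/D5 P5 -> A4/E5 P5 similar
  -> R3 @ bar 5 tick 0 v(2, 3): E5 above C5
  -> R3 @ bar 5 tick 1 v(2, 3): E5 above C5
  -> R3 @ bar 5 tick 2 v(2, 3): E5 above C5
  -> R3 @ bar 5 tick 3 v(2, 3): E5 above C5
  -> R6 @ bar 5 tick 3 v(0, 3): closes on m3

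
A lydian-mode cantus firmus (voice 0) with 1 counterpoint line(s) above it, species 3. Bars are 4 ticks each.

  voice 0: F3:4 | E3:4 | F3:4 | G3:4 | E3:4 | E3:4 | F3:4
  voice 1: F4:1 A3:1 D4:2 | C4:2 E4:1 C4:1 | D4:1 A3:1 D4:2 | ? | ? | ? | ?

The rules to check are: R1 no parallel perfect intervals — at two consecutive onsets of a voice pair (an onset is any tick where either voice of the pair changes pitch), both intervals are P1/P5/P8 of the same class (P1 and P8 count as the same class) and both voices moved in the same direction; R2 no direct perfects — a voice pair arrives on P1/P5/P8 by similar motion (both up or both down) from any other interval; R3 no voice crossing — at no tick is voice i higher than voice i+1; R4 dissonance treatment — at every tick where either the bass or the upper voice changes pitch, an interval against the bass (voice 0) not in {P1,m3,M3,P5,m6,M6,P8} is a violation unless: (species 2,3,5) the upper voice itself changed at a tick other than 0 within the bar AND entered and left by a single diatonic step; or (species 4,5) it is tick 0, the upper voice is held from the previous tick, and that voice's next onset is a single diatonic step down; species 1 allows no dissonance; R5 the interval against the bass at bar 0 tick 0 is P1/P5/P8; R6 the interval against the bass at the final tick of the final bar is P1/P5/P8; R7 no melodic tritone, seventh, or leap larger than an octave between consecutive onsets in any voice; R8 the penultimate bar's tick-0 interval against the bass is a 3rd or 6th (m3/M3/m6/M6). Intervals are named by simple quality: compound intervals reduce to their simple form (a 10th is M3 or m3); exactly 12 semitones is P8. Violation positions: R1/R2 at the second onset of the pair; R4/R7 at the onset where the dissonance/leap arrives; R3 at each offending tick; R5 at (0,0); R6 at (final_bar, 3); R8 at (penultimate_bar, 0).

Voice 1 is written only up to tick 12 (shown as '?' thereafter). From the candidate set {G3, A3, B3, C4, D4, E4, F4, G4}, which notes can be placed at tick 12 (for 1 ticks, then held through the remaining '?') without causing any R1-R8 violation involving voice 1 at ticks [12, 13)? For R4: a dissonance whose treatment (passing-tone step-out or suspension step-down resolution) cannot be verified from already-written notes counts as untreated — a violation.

G3: legal
A3: violates R4
B3: legal
C4: violates R4
D4: legal
E4: legal
F4: violates R4
G4: violates R2

{B3, D4, E4, G3}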